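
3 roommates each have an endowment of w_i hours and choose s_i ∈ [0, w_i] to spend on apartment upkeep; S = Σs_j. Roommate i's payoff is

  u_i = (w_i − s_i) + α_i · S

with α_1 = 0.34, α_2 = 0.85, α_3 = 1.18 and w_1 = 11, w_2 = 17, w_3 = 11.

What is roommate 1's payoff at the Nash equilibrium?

14.74

∂u_i/∂s_i = α_i − 1, so roommate i contributes w_i if α_i > 1, else 0.
α_i > 1 for i ∈ {3}; NE contributions (0, 0, 11), S = 11.
u_1 = (11 − 0) + 0.34·11 = 14.74.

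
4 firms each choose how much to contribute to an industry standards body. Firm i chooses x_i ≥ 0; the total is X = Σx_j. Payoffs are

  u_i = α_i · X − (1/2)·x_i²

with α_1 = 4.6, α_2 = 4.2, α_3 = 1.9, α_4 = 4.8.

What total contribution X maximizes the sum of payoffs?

62

Planner FOC: ∂(Σu_j)/∂x_i = (Σα_j) − x_i = 0, so x_i^SO = Σα_j = 15.5 for every i; X^SO = 62.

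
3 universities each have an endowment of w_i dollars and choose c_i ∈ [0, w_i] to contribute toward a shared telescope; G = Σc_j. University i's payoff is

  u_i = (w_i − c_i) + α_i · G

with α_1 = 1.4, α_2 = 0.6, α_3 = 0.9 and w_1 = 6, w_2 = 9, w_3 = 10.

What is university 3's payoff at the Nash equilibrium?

15.4

∂u_i/∂c_i = α_i − 1, so university i contributes w_i if α_i > 1, else 0.
α_i > 1 for i ∈ {1}; NE contributions (6, 0, 0), G = 6.
u_3 = (10 − 0) + 0.9·6 = 15.4.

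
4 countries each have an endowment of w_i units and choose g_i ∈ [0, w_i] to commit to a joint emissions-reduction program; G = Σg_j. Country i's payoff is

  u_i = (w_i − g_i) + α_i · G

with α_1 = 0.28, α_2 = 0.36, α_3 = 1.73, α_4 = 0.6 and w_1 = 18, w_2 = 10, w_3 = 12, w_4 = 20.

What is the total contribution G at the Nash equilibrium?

12

∂u_i/∂g_i = α_i − 1, so country i contributes w_i if α_i > 1, else 0.
α_i > 1 for i ∈ {3}; NE contributions (0, 0, 12, 0), G = 12.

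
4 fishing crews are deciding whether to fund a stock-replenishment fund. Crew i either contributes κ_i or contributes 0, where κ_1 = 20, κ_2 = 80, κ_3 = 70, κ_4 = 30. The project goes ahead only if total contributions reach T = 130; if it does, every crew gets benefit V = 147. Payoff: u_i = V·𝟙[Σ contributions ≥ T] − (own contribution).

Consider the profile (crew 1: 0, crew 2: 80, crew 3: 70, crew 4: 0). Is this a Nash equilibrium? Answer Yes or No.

Yes

Total = 150 ≥ 130: provided.
Crew 1 (pledges 0, payoff 147): pledging 20 → total 170, payoff 127. No gain.
Crew 2 (pledges 80, payoff 67): dropping to 0 → total 70, payoff 0. No gain.
Crew 3 (pledges 70, payoff 77): dropping to 0 → total 80, payoff 0. No gain.
Crew 4 (pledges 0, payoff 147): pledging 30 → total 180, payoff 117. No gain.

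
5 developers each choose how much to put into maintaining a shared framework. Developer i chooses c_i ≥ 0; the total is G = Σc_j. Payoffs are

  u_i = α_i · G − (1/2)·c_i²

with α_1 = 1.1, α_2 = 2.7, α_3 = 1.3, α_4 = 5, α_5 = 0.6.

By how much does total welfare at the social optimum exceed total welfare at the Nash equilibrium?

Developer i's FOC: ∂u_i/∂c_i = α_i − c_i = 0, so c_i* = α_i.
NE contributions = (1.1, 2.7, 1.3, 5, 0.6); G = 10.7.
W^NE = (Σα)·G − ½Σα_i² = 10.7² − ½·35.55 = 96.715.
Planner sets c_i = Σα_j = 10.7 for every i, so G^SO = 5·10.7 = 53.5.
W^SO = (Σα)·G^SO − ½·5·(Σα)² = (5/2)·10.7² = 286.225.
Deadweight loss = W^SO − W^NE = 189.51.

189.51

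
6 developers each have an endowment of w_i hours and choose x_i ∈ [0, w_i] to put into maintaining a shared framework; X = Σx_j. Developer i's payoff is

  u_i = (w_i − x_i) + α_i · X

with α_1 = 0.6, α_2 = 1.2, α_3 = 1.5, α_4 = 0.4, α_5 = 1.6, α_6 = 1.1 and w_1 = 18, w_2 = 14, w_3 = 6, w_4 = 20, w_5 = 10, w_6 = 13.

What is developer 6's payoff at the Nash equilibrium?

47.3

∂u_i/∂x_i = α_i − 1, so developer i contributes w_i if α_i > 1, else 0.
α_i > 1 for i ∈ {2, 3, 5, 6}; NE contributions (0, 14, 6, 0, 10, 13), X = 43.
u_6 = (13 − 13) + 1.1·43 = 47.3.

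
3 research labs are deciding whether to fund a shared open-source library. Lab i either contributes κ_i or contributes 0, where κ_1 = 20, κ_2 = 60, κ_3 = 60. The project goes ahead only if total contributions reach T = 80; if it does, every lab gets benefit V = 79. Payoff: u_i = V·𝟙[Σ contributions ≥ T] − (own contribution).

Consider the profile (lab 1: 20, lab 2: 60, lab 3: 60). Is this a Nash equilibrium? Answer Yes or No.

Total = 140 ≥ 80: provided.
Lab 1 (pledges 20, payoff 59): dropping to 0 → total 120, payoff 79. Profitable deviation.

No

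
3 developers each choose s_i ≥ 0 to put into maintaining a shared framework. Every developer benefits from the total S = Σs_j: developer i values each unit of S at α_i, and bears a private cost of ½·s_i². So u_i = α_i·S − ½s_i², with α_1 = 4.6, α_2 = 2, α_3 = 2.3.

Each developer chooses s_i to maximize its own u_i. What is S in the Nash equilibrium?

8.9

Developer i's FOC: ∂u_i/∂s_i = α_i − s_i = 0, so s_i* = α_i.
NE contributions = (4.6, 2, 2.3); S = 8.9.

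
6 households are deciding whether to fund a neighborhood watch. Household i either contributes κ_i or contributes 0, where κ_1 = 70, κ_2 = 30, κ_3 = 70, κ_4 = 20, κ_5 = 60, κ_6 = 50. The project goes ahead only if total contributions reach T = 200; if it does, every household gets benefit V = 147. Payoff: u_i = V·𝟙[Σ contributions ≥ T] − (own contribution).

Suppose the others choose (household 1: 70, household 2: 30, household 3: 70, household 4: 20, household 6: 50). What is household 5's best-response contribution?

0

Others' total = 240 ≥ 200; contributing adds cost 60 for no extra benefit.
Best response: 0.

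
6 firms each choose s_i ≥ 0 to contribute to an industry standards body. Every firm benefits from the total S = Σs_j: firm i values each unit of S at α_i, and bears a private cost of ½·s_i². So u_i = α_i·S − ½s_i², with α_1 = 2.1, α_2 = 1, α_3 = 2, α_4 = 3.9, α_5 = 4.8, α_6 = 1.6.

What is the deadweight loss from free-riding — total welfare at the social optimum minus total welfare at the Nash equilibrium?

Firm i's FOC: ∂u_i/∂s_i = α_i − s_i = 0, so s_i* = α_i.
NE contributions = (2.1, 1, 2, 3.9, 4.8, 1.6); S = 15.4.
W^NE = (Σα)·S − ½Σα_i² = 15.4² − ½·50.22 = 212.05.
Planner sets s_i = Σα_j = 15.4 for every i, so S^SO = 6·15.4 = 92.4.
W^SO = (Σα)·S^SO − ½·6·(Σα)² = (6/2)·15.4² = 711.48.
Deadweight loss = W^SO − W^NE = 499.43.

499.43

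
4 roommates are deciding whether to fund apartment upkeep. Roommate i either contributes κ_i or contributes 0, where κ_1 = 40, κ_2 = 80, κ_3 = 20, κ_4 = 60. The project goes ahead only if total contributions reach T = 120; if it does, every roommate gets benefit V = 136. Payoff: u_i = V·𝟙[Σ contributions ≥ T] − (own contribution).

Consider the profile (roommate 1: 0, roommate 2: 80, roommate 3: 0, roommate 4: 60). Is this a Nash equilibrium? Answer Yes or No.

Total = 140 ≥ 120: provided.
Roommate 1 (pledges 0, payoff 136): pledging 40 → total 180, payoff 96. No gain.
Roommate 2 (pledges 80, payoff 56): dropping to 0 → total 60, payoff 0. No gain.
Roommate 3 (pledges 0, payoff 136): pledging 20 → total 160, payoff 116. No gain.
Roommate 4 (pledges 60, payoff 76): dropping to 0 → total 80, payoff 0. No gain.

Yes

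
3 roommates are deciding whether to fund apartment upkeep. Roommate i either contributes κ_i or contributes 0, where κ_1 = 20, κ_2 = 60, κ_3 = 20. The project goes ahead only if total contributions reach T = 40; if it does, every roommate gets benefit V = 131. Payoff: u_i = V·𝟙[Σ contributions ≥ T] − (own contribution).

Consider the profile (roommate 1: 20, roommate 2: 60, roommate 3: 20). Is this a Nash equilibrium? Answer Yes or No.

No

Total = 100 ≥ 40: provided.
Roommate 1 (pledges 20, payoff 111): dropping to 0 → total 80, payoff 131. Profitable deviation.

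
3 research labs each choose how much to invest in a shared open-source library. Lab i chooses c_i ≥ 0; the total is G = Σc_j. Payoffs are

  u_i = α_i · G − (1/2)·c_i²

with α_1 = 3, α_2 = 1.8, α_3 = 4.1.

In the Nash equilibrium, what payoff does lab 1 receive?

22.2

Lab i's FOC: ∂u_i/∂c_i = α_i − c_i = 0, so c_i* = α_i.
NE contributions = (3, 1.8, 4.1); G = 8.9.
u_1 = α_1·G − ½·(c_1)² = 3·8.9 − ½·3² = 22.2.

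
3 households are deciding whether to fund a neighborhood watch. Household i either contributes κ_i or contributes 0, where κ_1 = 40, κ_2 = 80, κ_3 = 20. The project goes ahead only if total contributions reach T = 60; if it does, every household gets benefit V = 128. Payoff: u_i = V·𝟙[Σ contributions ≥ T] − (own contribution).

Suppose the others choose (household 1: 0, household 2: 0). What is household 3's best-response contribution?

0

Others' total = 0. Even contributing 20 gives 20 < 60: no benefit either way.
Best response: 0.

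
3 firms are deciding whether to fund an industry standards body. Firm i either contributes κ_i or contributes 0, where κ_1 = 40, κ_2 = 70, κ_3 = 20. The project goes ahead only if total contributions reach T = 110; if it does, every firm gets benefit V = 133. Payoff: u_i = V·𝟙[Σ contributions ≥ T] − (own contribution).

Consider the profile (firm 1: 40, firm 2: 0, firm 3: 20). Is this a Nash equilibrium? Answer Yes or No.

Total = 60 < 110: not provided.
Firm 1 (pledges 40, payoff -40): dropping to 0 → total 20, payoff 0. Profitable deviation.

No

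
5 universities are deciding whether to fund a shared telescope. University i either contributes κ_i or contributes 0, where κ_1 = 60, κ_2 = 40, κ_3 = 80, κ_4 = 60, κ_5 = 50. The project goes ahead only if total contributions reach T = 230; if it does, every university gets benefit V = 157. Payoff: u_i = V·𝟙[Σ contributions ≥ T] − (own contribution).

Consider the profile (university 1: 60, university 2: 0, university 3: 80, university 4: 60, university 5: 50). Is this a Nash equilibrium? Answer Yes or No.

Total = 250 ≥ 230: provided.
University 1 (pledges 60, payoff 97): dropping to 0 → total 190, payoff 0. No gain.
University 2 (pledges 0, payoff 157): pledging 40 → total 290, payoff 117. No gain.
University 3 (pledges 80, payoff 77): dropping to 0 → total 170, payoff 0. No gain.
University 4 (pledges 60, payoff 97): dropping to 0 → total 190, payoff 0. No gain.
University 5 (pledges 50, payoff 107): dropping to 0 → total 200, payoff 0. No gain.

Yes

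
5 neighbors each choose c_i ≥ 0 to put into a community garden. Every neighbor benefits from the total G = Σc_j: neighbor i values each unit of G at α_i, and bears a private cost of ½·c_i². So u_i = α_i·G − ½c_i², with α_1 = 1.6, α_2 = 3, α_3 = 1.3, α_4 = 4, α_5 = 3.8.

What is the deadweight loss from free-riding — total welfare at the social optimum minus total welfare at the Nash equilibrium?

303.38

Neighbor i's FOC: ∂u_i/∂c_i = α_i − c_i = 0, so c_i* = α_i.
NE contributions = (1.6, 3, 1.3, 4, 3.8); G = 13.7.
W^NE = (Σα)·G − ½Σα_i² = 13.7² − ½·43.69 = 165.845.
Planner sets c_i = Σα_j = 13.7 for every i, so G^SO = 5·13.7 = 68.5.
W^SO = (Σα)·G^SO − ½·5·(Σα)² = (5/2)·13.7² = 469.225.
Deadweight loss = W^SO − W^NE = 303.38.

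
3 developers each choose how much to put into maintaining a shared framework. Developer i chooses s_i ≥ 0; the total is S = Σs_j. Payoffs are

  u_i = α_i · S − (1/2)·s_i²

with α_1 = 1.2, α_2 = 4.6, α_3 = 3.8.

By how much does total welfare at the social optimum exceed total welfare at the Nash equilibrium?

64.6

Developer i's FOC: ∂u_i/∂s_i = α_i − s_i = 0, so s_i* = α_i.
NE contributions = (1.2, 4.6, 3.8); S = 9.6.
W^NE = (Σα)·S − ½Σα_i² = 9.6² − ½·37.04 = 73.64.
Planner sets s_i = Σα_j = 9.6 for every i, so S^SO = 3·9.6 = 28.8.
W^SO = (Σα)·S^SO − ½·3·(Σα)² = (3/2)·9.6² = 138.24.
Deadweight loss = W^SO − W^NE = 64.6.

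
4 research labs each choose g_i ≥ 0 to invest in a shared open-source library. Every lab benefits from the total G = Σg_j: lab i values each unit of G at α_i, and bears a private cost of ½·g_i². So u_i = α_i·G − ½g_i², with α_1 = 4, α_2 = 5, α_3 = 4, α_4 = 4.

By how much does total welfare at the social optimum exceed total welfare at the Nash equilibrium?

Lab i's FOC: ∂u_i/∂g_i = α_i − g_i = 0, so g_i* = α_i.
NE contributions = (4, 5, 4, 4); G = 17.
W^NE = (Σα)·G − ½Σα_i² = 17² − ½·73 = 252.5.
Planner sets g_i = Σα_j = 17 for every i, so G^SO = 4·17 = 68.
W^SO = (Σα)·G^SO − ½·4·(Σα)² = (4/2)·17² = 578.
Deadweight loss = W^SO − W^NE = 325.5.

325.5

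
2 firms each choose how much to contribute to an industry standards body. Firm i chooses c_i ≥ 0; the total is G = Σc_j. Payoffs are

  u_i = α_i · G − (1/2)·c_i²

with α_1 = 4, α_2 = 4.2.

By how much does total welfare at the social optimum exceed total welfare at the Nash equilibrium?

Firm i's FOC: ∂u_i/∂c_i = α_i − c_i = 0, so c_i* = α_i.
NE contributions = (4, 4.2); G = 8.2.
W^NE = (Σα)·G − ½Σα_i² = 8.2² − ½·33.64 = 50.42.
Planner sets c_i = Σα_j = 8.2 for every i, so G^SO = 2·8.2 = 16.4.
W^SO = (Σα)·G^SO − ½·2·(Σα)² = (2/2)·8.2² = 67.24.
Deadweight loss = W^SO − W^NE = 16.82.

16.82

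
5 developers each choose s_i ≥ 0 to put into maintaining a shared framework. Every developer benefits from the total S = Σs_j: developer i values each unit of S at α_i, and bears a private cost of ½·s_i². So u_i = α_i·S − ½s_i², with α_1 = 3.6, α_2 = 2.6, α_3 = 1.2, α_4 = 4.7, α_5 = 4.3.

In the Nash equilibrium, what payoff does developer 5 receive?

Developer i's FOC: ∂u_i/∂s_i = α_i − s_i = 0, so s_i* = α_i.
NE contributions = (3.6, 2.6, 1.2, 4.7, 4.3); S = 16.4.
u_5 = α_5·S − ½·(s_5)² = 4.3·16.4 − ½·4.3² = 61.275.

61.275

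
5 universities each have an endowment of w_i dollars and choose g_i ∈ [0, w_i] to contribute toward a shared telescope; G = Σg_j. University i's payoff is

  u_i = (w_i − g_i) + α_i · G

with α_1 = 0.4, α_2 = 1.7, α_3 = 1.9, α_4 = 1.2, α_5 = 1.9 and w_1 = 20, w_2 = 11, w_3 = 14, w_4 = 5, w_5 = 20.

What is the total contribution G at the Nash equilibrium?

∂u_i/∂g_i = α_i − 1, so university i contributes w_i if α_i > 1, else 0.
α_i > 1 for i ∈ {2, 3, 4, 5}; NE contributions (0, 11, 14, 5, 20), G = 50.

50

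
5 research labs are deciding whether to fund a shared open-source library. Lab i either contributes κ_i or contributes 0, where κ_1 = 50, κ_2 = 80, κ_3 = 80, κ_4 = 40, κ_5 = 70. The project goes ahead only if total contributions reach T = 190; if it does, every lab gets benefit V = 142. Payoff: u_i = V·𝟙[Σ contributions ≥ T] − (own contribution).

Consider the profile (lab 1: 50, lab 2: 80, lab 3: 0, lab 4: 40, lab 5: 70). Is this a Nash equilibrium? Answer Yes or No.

Total = 240 ≥ 190: provided.
Lab 1 (pledges 50, payoff 92): dropping to 0 → total 190, payoff 142. Profitable deviation.

No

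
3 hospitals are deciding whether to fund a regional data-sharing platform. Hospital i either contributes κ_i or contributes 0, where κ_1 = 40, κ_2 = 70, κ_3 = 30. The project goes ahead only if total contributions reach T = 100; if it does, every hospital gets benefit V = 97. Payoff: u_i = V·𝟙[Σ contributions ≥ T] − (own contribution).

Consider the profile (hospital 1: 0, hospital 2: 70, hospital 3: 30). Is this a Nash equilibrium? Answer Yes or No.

Yes

Total = 100 ≥ 100: provided.
Hospital 1 (pledges 0, payoff 97): pledging 40 → total 140, payoff 57. No gain.
Hospital 2 (pledges 70, payoff 27): dropping to 0 → total 30, payoff 0. No gain.
Hospital 3 (pledges 30, payoff 67): dropping to 0 → total 70, payoff 0. No gain.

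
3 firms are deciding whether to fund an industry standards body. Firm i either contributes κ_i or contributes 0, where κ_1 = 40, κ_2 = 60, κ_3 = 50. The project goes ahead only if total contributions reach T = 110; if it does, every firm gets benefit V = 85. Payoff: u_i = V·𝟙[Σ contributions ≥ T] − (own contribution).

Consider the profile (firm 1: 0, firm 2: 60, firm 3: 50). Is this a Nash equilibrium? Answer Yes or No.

Total = 110 ≥ 110: provided.
Firm 1 (pledges 0, payoff 85): pledging 40 → total 150, payoff 45. No gain.
Firm 2 (pledges 60, payoff 25): dropping to 0 → total 50, payoff 0. No gain.
Firm 3 (pledges 50, payoff 35): dropping to 0 → total 60, payoff 0. No gain.

Yes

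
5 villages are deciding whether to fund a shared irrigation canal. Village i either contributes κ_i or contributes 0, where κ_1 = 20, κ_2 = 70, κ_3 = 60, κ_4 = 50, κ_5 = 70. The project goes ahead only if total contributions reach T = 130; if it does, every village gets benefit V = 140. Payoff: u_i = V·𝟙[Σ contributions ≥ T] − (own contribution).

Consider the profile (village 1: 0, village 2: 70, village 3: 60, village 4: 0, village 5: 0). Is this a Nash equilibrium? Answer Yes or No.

Total = 130 ≥ 130: provided.
Village 1 (pledges 0, payoff 140): pledging 20 → total 150, payoff 120. No gain.
Village 2 (pledges 70, payoff 70): dropping to 0 → total 60, payoff 0. No gain.
Village 3 (pledges 60, payoff 80): dropping to 0 → total 70, payoff 0. No gain.
Village 4 (pledges 0, payoff 140): pledging 50 → total 180, payoff 90. No gain.
Village 5 (pledges 0, payoff 140): pledging 70 → total 200, payoff 70. No gain.

Yes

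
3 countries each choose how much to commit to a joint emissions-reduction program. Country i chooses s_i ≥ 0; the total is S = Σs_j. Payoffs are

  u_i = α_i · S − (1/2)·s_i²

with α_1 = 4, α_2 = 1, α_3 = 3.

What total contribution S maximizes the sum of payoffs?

24

Planner FOC: ∂(Σu_j)/∂s_i = (Σα_j) − s_i = 0, so s_i^SO = Σα_j = 8 for every i; S^SO = 24.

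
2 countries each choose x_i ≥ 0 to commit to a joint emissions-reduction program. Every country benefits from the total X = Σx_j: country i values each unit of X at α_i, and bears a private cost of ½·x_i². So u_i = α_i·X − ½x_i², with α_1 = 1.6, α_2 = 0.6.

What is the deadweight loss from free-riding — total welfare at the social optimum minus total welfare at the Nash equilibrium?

Country i's FOC: ∂u_i/∂x_i = α_i − x_i = 0, so x_i* = α_i.
NE contributions = (1.6, 0.6); X = 2.2.
W^NE = (Σα)·X − ½Σα_i² = 2.2² − ½·2.92 = 3.38.
Planner sets x_i = Σα_j = 2.2 for every i, so X^SO = 2·2.2 = 4.4.
W^SO = (Σα)·X^SO − ½·2·(Σα)² = (2/2)·2.2² = 4.84.
Deadweight loss = W^SO − W^NE = 1.46.

1.46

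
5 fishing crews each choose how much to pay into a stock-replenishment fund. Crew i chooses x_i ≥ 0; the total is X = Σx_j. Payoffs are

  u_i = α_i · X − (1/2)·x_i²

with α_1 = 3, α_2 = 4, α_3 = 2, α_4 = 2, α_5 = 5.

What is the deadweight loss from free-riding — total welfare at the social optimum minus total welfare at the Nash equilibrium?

413

Crew i's FOC: ∂u_i/∂x_i = α_i − x_i = 0, so x_i* = α_i.
NE contributions = (3, 4, 2, 2, 5); X = 16.
W^NE = (Σα)·X − ½Σα_i² = 16² − ½·58 = 227.
Planner sets x_i = Σα_j = 16 for every i, so X^SO = 5·16 = 80.
W^SO = (Σα)·X^SO − ½·5·(Σα)² = (5/2)·16² = 640.
Deadweight loss = W^SO − W^NE = 413.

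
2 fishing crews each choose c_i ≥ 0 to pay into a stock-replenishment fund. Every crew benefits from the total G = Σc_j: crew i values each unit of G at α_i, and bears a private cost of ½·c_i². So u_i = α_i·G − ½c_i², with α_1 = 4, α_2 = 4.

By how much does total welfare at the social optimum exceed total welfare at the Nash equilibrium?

Crew i's FOC: ∂u_i/∂c_i = α_i − c_i = 0, so c_i* = α_i.
NE contributions = (4, 4); G = 8.
W^NE = (Σα)·G − ½Σα_i² = 8² − ½·32 = 48.
Planner sets c_i = Σα_j = 8 for every i, so G^SO = 2·8 = 16.
W^SO = (Σα)·G^SO − ½·2·(Σα)² = (2/2)·8² = 64.
Deadweight loss = W^SO − W^NE = 16.

16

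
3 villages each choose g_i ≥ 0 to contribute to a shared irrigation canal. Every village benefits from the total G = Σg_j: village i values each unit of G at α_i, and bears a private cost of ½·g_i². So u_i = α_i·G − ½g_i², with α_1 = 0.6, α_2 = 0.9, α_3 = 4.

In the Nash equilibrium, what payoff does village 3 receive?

14

Village i's FOC: ∂u_i/∂g_i = α_i − g_i = 0, so g_i* = α_i.
NE contributions = (0.6, 0.9, 4); G = 5.5.
u_3 = α_3·G − ½·(g_3)² = 4·5.5 − ½·4² = 14.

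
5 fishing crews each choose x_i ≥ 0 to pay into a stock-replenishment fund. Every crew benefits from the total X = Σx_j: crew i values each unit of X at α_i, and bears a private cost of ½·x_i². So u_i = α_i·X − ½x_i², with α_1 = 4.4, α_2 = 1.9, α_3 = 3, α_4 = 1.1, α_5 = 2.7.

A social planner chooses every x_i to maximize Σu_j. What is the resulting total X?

Planner FOC: ∂(Σu_j)/∂x_i = (Σα_j) − x_i = 0, so x_i^SO = Σα_j = 13.1 for every i; X^SO = 65.5.

65.5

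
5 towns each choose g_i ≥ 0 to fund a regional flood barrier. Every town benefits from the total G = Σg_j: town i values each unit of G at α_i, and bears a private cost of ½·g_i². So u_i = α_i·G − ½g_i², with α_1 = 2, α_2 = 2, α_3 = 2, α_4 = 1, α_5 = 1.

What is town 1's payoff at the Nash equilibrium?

14

Town i's FOC: ∂u_i/∂g_i = α_i − g_i = 0, so g_i* = α_i.
NE contributions = (2, 2, 2, 1, 1); G = 8.
u_1 = α_1·G − ½·(g_1)² = 2·8 − ½·2² = 14.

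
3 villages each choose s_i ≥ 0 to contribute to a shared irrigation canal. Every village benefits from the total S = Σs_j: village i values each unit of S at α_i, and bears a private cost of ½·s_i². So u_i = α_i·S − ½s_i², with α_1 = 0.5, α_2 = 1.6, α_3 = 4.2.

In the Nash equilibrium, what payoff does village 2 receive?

8.8

Village i's FOC: ∂u_i/∂s_i = α_i − s_i = 0, so s_i* = α_i.
NE contributions = (0.5, 1.6, 4.2); S = 6.3.
u_2 = α_2·S − ½·(s_2)² = 1.6·6.3 − ½·1.6² = 8.8.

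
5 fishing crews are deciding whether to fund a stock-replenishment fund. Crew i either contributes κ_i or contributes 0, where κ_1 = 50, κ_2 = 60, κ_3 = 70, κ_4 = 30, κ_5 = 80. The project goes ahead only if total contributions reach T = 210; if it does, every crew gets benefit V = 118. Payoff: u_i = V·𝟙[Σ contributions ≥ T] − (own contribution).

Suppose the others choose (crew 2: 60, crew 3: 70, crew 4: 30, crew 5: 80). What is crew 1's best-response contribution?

0

Others' total = 240 ≥ 210; contributing adds cost 50 for no extra benefit.
Best response: 0.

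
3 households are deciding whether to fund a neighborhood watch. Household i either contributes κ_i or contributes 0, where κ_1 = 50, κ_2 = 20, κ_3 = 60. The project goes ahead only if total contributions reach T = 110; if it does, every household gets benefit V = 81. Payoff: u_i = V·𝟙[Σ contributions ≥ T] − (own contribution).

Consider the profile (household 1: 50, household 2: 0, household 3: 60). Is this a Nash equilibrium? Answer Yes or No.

Total = 110 ≥ 110: provided.
Household 1 (pledges 50, payoff 31): dropping to 0 → total 60, payoff 0. No gain.
Household 2 (pledges 0, payoff 81): pledging 20 → total 130, payoff 61. No gain.
Household 3 (pledges 60, payoff 21): dropping to 0 → total 50, payoff 0. No gain.

Yes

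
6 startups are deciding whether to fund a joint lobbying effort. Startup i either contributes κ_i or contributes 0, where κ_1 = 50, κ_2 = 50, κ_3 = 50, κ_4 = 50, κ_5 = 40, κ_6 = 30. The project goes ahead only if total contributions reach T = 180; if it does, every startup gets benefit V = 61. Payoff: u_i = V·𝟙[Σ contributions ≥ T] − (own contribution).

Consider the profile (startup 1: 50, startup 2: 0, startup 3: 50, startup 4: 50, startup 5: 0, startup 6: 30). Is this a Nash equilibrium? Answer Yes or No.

Total = 180 ≥ 180: provided.
Startup 1 (pledges 50, payoff 11): dropping to 0 → total 130, payoff 0. No gain.
Startup 2 (pledges 0, payoff 61): pledging 50 → total 230, payoff 11. No gain.
Startup 3 (pledges 50, payoff 11): dropping to 0 → total 130, payoff 0. No gain.
Startup 4 (pledges 50, payoff 11): dropping to 0 → total 130, payoff 0. No gain.
Startup 5 (pledges 0, payoff 61): pledging 40 → total 220, payoff 21. No gain.
Startup 6 (pledges 30, payoff 31): dropping to 0 → total 150, payoff 0. No gain.

Yes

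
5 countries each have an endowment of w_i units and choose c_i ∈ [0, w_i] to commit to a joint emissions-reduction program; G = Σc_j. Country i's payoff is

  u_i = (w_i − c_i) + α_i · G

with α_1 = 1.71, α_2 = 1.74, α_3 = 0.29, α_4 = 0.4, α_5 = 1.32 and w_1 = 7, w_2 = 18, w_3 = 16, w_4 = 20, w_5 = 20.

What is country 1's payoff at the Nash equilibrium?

76.95

∂u_i/∂c_i = α_i − 1, so country i contributes w_i if α_i > 1, else 0.
α_i > 1 for i ∈ {1, 2, 5}; NE contributions (7, 18, 0, 0, 20), G = 45.
u_1 = (7 − 7) + 1.71·45 = 76.95.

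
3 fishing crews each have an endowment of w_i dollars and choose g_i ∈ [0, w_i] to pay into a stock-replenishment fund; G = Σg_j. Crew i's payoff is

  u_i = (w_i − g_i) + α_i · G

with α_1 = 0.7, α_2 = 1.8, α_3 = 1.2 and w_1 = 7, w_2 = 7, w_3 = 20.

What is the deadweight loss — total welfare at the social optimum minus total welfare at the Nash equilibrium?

18.9

∂u_i/∂g_i = α_i − 1, so crew i contributes w_i if α_i > 1, else 0.
α_i > 1 for i ∈ {2, 3}; NE contributions (0, 7, 20), G = 27.
W^NE = Σw_i − G^NE + (Σα_i)·G^NE = 34 + 2.7·27 = 106.9.
Planner: ∂(Σu_j)/∂g_i = Σα_j − 1 = 2.7 > 0, so everyone contributes w_i; G^SO = 34, W^SO = 34 + 2.7·34 = 125.8.
Deadweight loss = 18.9.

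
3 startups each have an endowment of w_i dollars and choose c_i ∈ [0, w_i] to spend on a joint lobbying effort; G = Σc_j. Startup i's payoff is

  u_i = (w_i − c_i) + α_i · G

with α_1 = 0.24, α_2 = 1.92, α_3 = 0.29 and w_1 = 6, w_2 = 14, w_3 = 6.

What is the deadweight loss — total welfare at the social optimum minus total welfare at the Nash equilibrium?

17.4

∂u_i/∂c_i = α_i − 1, so startup i contributes w_i if α_i > 1, else 0.
α_i > 1 for i ∈ {2}; NE contributions (0, 14, 0), G = 14.
W^NE = Σw_i − G^NE + (Σα_i)·G^NE = 26 + 1.45·14 = 46.3.
Planner: ∂(Σu_j)/∂c_i = Σα_j − 1 = 1.45 > 0, so everyone contributes w_i; G^SO = 26, W^SO = 26 + 1.45·26 = 63.7.
Deadweight loss = 17.4.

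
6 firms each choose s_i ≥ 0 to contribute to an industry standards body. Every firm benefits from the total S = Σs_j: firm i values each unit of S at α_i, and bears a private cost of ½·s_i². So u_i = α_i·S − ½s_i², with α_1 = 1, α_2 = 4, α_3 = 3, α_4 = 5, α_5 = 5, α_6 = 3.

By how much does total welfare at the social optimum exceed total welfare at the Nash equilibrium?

924.5

Firm i's FOC: ∂u_i/∂s_i = α_i − s_i = 0, so s_i* = α_i.
NE contributions = (1, 4, 3, 5, 5, 3); S = 21.
W^NE = (Σα)·S − ½Σα_i² = 21² − ½·85 = 398.5.
Planner sets s_i = Σα_j = 21 for every i, so S^SO = 6·21 = 126.
W^SO = (Σα)·S^SO − ½·6·(Σα)² = (6/2)·21² = 1323.
Deadweight loss = W^SO − W^NE = 924.5.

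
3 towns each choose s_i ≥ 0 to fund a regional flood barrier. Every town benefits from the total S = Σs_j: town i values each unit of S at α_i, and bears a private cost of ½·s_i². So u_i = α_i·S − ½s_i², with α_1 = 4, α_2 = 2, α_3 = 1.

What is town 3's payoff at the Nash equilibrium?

Town i's FOC: ∂u_i/∂s_i = α_i − s_i = 0, so s_i* = α_i.
NE contributions = (4, 2, 1); S = 7.
u_3 = α_3·S − ½·(s_3)² = 1·7 − ½·1² = 6.5.

6.5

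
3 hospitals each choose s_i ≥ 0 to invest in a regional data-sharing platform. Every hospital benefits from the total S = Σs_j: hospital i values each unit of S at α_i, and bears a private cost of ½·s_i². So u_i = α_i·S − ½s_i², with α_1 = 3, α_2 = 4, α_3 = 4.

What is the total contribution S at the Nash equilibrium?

Hospital i's FOC: ∂u_i/∂s_i = α_i − s_i = 0, so s_i* = α_i.
NE contributions = (3, 4, 4); S = 11.

11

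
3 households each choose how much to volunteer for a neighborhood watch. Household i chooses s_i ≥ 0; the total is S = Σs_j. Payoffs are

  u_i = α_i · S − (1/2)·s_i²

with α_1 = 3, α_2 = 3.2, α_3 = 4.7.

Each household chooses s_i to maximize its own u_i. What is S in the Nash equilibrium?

10.9

Household i's FOC: ∂u_i/∂s_i = α_i − s_i = 0, so s_i* = α_i.
NE contributions = (3, 3.2, 4.7); S = 10.9.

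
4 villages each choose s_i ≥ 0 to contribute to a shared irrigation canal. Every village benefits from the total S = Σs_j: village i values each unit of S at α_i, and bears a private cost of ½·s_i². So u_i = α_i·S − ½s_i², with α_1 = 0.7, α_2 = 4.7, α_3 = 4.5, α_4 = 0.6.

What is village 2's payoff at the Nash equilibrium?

38.305

Village i's FOC: ∂u_i/∂s_i = α_i − s_i = 0, so s_i* = α_i.
NE contributions = (0.7, 4.7, 4.5, 0.6); S = 10.5.
u_2 = α_2·S − ½·(s_2)² = 4.7·10.5 − ½·4.7² = 38.305.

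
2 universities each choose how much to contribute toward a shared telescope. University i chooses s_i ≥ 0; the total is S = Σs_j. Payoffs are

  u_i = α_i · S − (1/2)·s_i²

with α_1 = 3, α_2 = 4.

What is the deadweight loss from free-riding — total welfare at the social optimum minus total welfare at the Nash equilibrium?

12.5

University i's FOC: ∂u_i/∂s_i = α_i − s_i = 0, so s_i* = α_i.
NE contributions = (3, 4); S = 7.
W^NE = (Σα)·S − ½Σα_i² = 7² − ½·25 = 36.5.
Planner sets s_i = Σα_j = 7 for every i, so S^SO = 2·7 = 14.
W^SO = (Σα)·S^SO − ½·2·(Σα)² = (2/2)·7² = 49.
Deadweight loss = W^SO − W^NE = 12.5.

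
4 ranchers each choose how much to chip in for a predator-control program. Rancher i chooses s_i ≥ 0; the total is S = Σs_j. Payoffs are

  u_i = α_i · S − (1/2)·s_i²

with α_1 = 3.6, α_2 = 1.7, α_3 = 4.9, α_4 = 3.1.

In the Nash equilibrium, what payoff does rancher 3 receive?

Rancher i's FOC: ∂u_i/∂s_i = α_i − s_i = 0, so s_i* = α_i.
NE contributions = (3.6, 1.7, 4.9, 3.1); S = 13.3.
u_3 = α_3·S − ½·(s_3)² = 4.9·13.3 − ½·4.9² = 53.165.

53.165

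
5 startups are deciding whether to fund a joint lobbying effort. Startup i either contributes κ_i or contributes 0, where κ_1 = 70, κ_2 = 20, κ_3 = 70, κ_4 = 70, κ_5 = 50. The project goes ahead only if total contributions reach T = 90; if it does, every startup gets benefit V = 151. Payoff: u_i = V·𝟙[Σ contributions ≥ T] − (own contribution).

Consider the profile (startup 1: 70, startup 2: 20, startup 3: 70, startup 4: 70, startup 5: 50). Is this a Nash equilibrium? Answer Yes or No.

Total = 280 ≥ 90: provided.
Startup 1 (pledges 70, payoff 81): dropping to 0 → total 210, payoff 151. Profitable deviation.

No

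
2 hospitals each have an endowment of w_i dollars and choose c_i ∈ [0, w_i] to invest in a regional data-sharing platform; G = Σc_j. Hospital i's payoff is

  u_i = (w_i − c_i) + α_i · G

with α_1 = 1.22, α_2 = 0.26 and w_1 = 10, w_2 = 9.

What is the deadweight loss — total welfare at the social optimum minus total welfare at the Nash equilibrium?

4.32

∂u_i/∂c_i = α_i − 1, so hospital i contributes w_i if α_i > 1, else 0.
α_i > 1 for i ∈ {1}; NE contributions (10, 0), G = 10.
W^NE = Σw_i − G^NE + (Σα_i)·G^NE = 19 + 0.48·10 = 23.8.
Planner: ∂(Σu_j)/∂c_i = Σα_j − 1 = 0.48 > 0, so everyone contributes w_i; G^SO = 19, W^SO = 19 + 0.48·19 = 28.12.
Deadweight loss = 4.32.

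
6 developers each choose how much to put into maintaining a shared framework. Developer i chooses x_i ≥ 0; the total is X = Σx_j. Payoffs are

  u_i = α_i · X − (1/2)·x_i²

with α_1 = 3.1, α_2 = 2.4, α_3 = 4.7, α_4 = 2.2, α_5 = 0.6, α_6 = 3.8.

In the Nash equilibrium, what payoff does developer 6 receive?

Developer i's FOC: ∂u_i/∂x_i = α_i − x_i = 0, so x_i* = α_i.
NE contributions = (3.1, 2.4, 4.7, 2.2, 0.6, 3.8); X = 16.8.
u_6 = α_6·X − ½·(x_6)² = 3.8·16.8 − ½·3.8² = 56.62.

56.62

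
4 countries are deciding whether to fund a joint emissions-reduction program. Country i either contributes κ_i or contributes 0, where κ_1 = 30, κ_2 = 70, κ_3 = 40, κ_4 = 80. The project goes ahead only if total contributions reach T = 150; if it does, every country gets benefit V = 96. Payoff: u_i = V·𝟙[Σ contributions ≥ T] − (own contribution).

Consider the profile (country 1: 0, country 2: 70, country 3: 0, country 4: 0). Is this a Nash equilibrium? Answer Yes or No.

Total = 70 < 150: not provided.
Country 1 (pledges 0, payoff 0): pledging 30 → total 100, payoff -30. No gain.
Country 2 (pledges 70, payoff -70): dropping to 0 → total 0, payoff 0. Profitable deviation.

No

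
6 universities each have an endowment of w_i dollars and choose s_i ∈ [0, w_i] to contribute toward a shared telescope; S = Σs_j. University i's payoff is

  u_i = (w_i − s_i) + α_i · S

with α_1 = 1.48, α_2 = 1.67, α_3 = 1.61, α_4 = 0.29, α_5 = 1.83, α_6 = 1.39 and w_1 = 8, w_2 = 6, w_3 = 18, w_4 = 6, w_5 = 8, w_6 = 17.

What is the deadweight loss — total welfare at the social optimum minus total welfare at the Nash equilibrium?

∂u_i/∂s_i = α_i − 1, so university i contributes w_i if α_i > 1, else 0.
α_i > 1 for i ∈ {1, 2, 3, 5, 6}; NE contributions (8, 6, 18, 0, 8, 17), S = 57.
W^NE = Σw_i − S^NE + (Σα_i)·S^NE = 63 + 7.27·57 = 477.39.
Planner: ∂(Σu_j)/∂s_i = Σα_j − 1 = 7.27 > 0, so everyone contributes w_i; S^SO = 63, W^SO = 63 + 7.27·63 = 521.01.
Deadweight loss = 43.62.

43.62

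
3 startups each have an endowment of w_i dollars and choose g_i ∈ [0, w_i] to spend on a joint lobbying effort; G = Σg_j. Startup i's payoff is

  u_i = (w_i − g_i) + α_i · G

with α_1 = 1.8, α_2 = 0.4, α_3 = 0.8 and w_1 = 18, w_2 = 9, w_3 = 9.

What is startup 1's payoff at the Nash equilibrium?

32.4

∂u_i/∂g_i = α_i − 1, so startup i contributes w_i if α_i > 1, else 0.
α_i > 1 for i ∈ {1}; NE contributions (18, 0, 0), G = 18.
u_1 = (18 − 18) + 1.8·18 = 32.4.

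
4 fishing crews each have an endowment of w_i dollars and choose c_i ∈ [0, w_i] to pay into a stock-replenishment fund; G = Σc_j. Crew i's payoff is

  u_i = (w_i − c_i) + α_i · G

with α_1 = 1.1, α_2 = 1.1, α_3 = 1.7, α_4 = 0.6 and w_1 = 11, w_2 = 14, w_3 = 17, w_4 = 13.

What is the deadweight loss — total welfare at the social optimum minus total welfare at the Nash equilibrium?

∂u_i/∂c_i = α_i − 1, so crew i contributes w_i if α_i > 1, else 0.
α_i > 1 for i ∈ {1, 2, 3}; NE contributions (11, 14, 17, 0), G = 42.
W^NE = Σw_i − G^NE + (Σα_i)·G^NE = 55 + 3.5·42 = 202.
Planner: ∂(Σu_j)/∂c_i = Σα_j − 1 = 3.5 > 0, so everyone contributes w_i; G^SO = 55, W^SO = 55 + 3.5·55 = 247.5.
Deadweight loss = 45.5.

45.5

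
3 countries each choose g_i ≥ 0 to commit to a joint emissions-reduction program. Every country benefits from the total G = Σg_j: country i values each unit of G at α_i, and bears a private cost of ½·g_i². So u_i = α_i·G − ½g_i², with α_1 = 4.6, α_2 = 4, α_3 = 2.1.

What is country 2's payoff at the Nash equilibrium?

Country i's FOC: ∂u_i/∂g_i = α_i − g_i = 0, so g_i* = α_i.
NE contributions = (4.6, 4, 2.1); G = 10.7.
u_2 = α_2·G − ½·(g_2)² = 4·10.7 − ½·4² = 34.8.

34.8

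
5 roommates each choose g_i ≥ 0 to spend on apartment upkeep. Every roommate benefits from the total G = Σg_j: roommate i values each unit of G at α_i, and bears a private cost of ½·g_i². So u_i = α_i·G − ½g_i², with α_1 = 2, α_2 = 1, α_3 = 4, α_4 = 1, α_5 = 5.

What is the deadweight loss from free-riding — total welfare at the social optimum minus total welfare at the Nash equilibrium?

277

Roommate i's FOC: ∂u_i/∂g_i = α_i − g_i = 0, so g_i* = α_i.
NE contributions = (2, 1, 4, 1, 5); G = 13.
W^NE = (Σα)·G − ½Σα_i² = 13² − ½·47 = 145.5.
Planner sets g_i = Σα_j = 13 for every i, so G^SO = 5·13 = 65.
W^SO = (Σα)·G^SO − ½·5·(Σα)² = (5/2)·13² = 422.5.
Deadweight loss = W^SO − W^NE = 277.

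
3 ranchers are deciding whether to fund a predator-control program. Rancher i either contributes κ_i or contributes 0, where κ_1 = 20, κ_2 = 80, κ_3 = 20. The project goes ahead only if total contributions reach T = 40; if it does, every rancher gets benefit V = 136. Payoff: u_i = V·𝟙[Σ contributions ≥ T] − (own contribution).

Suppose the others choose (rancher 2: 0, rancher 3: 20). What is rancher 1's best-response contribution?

Others' total = 20. Contributing 20 brings total to 40 ≥ 40: gain V − κ_1 = 116.
Best response: 20.

20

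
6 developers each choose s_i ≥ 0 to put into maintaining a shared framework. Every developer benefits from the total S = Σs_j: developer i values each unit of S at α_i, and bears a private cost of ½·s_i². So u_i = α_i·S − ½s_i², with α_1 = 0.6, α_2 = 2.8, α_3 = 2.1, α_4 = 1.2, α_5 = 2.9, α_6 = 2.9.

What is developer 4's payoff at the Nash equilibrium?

14.28

Developer i's FOC: ∂u_i/∂s_i = α_i − s_i = 0, so s_i* = α_i.
NE contributions = (0.6, 2.8, 2.1, 1.2, 2.9, 2.9); S = 12.5.
u_4 = α_4·S − ½·(s_4)² = 1.2·12.5 − ½·1.2² = 14.28.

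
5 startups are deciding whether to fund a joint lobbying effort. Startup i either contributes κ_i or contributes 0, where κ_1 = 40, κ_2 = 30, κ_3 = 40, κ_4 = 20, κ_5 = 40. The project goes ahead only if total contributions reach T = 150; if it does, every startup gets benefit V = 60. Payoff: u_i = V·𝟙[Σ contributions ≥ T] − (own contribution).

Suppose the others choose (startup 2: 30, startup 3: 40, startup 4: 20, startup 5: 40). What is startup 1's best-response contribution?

40

Others' total = 130. Contributing 40 brings total to 170 ≥ 150: gain V − κ_1 = 20.
Best response: 40.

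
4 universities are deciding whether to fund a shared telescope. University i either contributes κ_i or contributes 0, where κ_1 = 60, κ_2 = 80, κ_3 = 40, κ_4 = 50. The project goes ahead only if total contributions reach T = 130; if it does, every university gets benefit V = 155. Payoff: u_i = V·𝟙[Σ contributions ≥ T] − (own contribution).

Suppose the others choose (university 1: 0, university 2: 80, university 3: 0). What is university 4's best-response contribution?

50

Others' total = 80. Contributing 50 brings total to 130 ≥ 130: gain V − κ_4 = 105.
Best response: 50.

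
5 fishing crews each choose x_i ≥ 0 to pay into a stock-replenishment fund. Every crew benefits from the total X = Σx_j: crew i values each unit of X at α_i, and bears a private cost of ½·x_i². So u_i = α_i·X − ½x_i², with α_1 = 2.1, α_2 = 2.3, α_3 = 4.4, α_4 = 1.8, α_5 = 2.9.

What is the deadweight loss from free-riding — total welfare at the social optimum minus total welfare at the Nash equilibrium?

Crew i's FOC: ∂u_i/∂x_i = α_i − x_i = 0, so x_i* = α_i.
NE contributions = (2.1, 2.3, 4.4, 1.8, 2.9); X = 13.5.
W^NE = (Σα)·X − ½Σα_i² = 13.5² − ½·40.71 = 161.895.
Planner sets x_i = Σα_j = 13.5 for every i, so X^SO = 5·13.5 = 67.5.
W^SO = (Σα)·X^SO − ½·5·(Σα)² = (5/2)·13.5² = 455.625.
Deadweight loss = W^SO − W^NE = 293.73.

293.73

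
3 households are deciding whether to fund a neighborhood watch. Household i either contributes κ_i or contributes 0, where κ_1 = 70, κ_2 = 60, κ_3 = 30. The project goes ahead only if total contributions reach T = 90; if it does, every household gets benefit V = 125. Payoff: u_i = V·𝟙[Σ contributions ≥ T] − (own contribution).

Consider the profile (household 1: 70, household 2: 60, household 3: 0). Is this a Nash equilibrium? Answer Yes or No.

Total = 130 ≥ 90: provided.
Household 1 (pledges 70, payoff 55): dropping to 0 → total 60, payoff 0. No gain.
Household 2 (pledges 60, payoff 65): dropping to 0 → total 70, payoff 0. No gain.
Household 3 (pledges 0, payoff 125): pledging 30 → total 160, payoff 95. No gain.

Yes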